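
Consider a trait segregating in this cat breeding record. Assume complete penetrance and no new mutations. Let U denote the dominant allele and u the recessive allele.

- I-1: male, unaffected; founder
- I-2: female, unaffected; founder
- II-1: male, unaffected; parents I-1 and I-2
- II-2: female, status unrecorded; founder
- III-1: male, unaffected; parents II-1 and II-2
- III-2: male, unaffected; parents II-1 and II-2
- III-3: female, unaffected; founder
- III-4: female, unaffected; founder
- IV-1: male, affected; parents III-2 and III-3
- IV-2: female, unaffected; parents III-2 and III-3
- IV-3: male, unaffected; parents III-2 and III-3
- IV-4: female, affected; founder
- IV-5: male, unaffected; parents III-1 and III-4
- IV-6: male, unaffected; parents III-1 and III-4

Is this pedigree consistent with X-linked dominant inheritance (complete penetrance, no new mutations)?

No

Under X-linked dominant, IV-1 (affected, male) cannot arise from III-2 (unaffected) × III-3 (unaffected).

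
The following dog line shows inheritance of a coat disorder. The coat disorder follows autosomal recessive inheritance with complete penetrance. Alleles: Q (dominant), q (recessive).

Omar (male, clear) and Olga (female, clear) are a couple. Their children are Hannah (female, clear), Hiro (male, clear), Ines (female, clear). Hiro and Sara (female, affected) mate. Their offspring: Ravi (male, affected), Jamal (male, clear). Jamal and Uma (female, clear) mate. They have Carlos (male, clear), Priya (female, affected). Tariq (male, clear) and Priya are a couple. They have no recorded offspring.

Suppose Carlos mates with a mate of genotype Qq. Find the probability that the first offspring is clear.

Jamal is clear so carries Q and received q from Sara (qq), so Jamal is Qq.
Uma is clear so carries Q and passed q to Priya (qq), so Uma is Qq.
Carlos is a clear offspring of Jamal (Qq) × Uma (Qq), whose cross gives 1/4 QQ : 1/2 Qq : 1/4 qq; conditioning on being clear, Carlos is QQ with probability 1/3, Qq with probability 2/3.
Summing over parental genotype combinations, P(offspring is clear) = 1/3·1 + 2/3·3/4 = 5/6.

5/6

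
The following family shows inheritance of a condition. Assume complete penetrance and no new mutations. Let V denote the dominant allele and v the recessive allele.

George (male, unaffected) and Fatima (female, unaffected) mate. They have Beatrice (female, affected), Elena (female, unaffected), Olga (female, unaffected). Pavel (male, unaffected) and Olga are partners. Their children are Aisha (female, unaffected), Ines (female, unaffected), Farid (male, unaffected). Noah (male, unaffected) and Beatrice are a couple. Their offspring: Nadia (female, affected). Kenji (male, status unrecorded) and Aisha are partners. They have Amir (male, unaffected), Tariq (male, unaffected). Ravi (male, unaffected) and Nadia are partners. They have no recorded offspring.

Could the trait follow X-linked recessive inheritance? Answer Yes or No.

Under X-linked recessive, Beatrice (affected, female) cannot arise from George (unaffected) × Fatima (unaffected).

No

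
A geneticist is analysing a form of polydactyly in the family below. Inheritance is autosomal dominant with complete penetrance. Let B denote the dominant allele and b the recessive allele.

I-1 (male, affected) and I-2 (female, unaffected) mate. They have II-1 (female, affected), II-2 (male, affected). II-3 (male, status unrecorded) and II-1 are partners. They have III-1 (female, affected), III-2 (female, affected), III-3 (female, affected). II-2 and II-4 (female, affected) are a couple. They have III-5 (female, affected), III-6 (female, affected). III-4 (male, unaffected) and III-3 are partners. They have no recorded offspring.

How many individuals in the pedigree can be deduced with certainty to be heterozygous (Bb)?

2

Obligate heterozygotes: II-1 is affected so carries B and received b from I-2 (bb), so II-1 is Bb; II-2 is affected so carries B and received b from I-2 (bb), so II-2 is Bb.
Every other individual is either homozygous by phenotype or has at least one consistent homozygous assignment, so the count is 2.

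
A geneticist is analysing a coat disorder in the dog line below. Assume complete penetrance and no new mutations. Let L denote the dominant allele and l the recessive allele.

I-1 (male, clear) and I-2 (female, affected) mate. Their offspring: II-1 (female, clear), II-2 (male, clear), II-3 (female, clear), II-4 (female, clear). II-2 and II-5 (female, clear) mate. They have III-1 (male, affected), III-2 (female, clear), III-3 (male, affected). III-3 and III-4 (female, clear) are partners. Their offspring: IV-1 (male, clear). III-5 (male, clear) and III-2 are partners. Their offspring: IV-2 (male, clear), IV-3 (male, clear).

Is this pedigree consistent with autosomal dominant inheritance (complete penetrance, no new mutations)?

No

Under autosomal dominant, III-1 (affected, male) cannot arise from II-2 (clear) × II-5 (clear).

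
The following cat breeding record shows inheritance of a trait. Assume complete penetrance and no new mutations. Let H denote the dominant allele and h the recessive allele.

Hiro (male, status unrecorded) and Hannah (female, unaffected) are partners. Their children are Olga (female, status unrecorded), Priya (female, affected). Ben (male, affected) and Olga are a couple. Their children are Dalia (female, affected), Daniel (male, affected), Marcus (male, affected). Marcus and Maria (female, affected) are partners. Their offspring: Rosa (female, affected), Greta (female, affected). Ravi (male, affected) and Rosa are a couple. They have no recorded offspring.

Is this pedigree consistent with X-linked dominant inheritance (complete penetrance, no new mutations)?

A consistent assignment under X-linked dominant exists: Hiro X^H Y, Hannah X^h X^h, Olga X^H X^h, Priya X^H X^h, Ben X^H Y, Dalia X^H X^H, Daniel X^H Y, Marcus X^H Y, Maria X^H X^H, Rosa X^H X^H, Greta X^H X^H, Ravi X^H Y.
In this assignment every recorded phenotype matches its genotype and every non-founder's genotype is obtainable from its parents' genotypes, so the pedigree is consistent.

Yes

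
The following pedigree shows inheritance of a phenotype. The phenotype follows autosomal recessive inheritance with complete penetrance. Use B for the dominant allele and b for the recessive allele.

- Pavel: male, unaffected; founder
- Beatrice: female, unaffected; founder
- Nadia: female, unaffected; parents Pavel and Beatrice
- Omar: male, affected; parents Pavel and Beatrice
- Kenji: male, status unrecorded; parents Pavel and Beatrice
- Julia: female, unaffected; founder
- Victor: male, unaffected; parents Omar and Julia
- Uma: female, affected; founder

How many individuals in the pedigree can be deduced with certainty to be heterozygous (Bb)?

Obligate heterozygotes: Pavel is unaffected so carries B and passed b to Omar (bb), so Pavel is Bb; Beatrice is unaffected so carries B and passed b to Omar (bb), so Beatrice is Bb; Victor is unaffected so carries B and received b from Omar (bb), so Victor is Bb.
Every other individual is either homozygous by phenotype or has at least one consistent homozygous assignment, so the count is 3.

3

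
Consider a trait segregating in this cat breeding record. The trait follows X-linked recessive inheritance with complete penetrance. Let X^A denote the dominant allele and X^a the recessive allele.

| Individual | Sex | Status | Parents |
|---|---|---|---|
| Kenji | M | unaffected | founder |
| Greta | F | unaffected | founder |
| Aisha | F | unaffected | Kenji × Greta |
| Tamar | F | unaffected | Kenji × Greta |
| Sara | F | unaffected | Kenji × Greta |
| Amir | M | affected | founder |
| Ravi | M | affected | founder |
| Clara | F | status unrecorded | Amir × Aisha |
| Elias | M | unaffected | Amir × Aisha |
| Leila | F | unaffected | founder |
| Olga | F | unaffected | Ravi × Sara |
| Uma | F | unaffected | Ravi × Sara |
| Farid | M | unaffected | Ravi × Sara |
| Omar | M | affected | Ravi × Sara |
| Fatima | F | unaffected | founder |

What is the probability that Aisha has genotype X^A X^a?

1/3

Kenji is unaffected, so Kenji is X^A Y.
Greta is unaffected so carries A and passed a to Sara (X^A X^a, whose A came from Kenji), so Greta is X^A X^a.
Their cross gives offspring ratios 1/2 X^A X^A : 1/2 X^A X^a. Conditioning on Aisha being unaffected, P(X^A X^a) = 1/2 / 1 = 1/2 before taking Aisha's own offspring into account.
Amir is affected, so Amir is X^a Y.
Now use Aisha's offspring. Probability of each recorded status — unaffected son Elias: 1/2 if Aisha is X^A X^a, 1 if X^A X^A. (Clara: equally likely either way, so uninformative.)
Bayes: P(X^A X^a) = 1/2·1/2 / (1/2·1/2 + 1/2·1) = 1/3.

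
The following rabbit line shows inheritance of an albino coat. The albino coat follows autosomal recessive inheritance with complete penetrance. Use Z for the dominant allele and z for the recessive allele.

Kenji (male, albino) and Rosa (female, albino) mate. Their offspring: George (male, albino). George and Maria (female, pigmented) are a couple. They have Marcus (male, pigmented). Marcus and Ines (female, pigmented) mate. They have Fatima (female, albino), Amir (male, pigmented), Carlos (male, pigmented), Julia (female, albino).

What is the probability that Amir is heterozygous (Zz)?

2/3

Marcus is pigmented so carries Z and received z from George (zz), so Marcus is Zz.
Ines is pigmented so carries Z and passed z to Fatima (zz), so Ines is Zz.
Their cross gives offspring ratios 1/4 ZZ : 1/2 Zz : 1/4 zz. Conditioning on Amir being pigmented, P(Zz) = 1/2 / 3/4 = 2/3.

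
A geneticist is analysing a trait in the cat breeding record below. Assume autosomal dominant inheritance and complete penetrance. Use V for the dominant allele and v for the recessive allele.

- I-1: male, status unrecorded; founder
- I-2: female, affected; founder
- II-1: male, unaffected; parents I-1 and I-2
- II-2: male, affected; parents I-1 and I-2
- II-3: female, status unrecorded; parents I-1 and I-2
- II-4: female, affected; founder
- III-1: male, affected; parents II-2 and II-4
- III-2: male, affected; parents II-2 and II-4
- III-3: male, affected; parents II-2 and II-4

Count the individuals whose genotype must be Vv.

Obligate heterozygotes: I-2 is affected so carries V and passed v to II-1 (vv), so I-2 is Vv.
Every other individual is either homozygous by phenotype or has at least one consistent homozygous assignment, so the count is 1.

1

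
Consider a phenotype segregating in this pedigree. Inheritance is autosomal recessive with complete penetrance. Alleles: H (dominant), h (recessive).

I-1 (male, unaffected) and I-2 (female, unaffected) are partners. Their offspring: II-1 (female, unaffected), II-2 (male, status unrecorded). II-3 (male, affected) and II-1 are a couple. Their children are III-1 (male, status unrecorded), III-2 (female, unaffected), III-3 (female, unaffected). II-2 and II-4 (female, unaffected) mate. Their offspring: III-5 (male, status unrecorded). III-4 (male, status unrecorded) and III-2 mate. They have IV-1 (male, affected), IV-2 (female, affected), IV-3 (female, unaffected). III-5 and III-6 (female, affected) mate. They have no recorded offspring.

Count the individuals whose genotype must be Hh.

2

Obligate heterozygotes: III-2 is unaffected so carries H and received h from II-3 (hh), so III-2 is Hh; III-3 is unaffected so carries H and received h from II-3 (hh), so III-3 is Hh.
Every other individual is either homozygous by phenotype or has at least one consistent homozygous assignment, so the count is 2.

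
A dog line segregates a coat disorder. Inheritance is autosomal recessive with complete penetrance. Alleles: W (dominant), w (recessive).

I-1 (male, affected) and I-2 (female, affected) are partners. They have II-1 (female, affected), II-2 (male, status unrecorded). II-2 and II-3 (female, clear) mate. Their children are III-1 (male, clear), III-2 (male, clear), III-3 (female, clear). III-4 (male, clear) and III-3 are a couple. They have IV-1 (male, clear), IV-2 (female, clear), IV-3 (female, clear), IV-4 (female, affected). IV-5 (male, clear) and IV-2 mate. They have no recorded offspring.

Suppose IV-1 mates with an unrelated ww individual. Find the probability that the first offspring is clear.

III-4 is clear so carries W and passed w to IV-4 (ww), so III-4 is Ww.
III-3 is clear so carries W and received w from II-2 (ww), so III-3 is Ww.
IV-1 is a clear offspring of III-4 (Ww) × III-3 (Ww), whose cross gives 1/4 WW : 1/2 Ww : 1/4 ww; conditioning on being clear, IV-1 is WW with probability 1/3, Ww with probability 2/3.
Summing over parental genotype combinations, P(offspring is clear) = 1/3·1 + 2/3·1/2 = 2/3.

2/3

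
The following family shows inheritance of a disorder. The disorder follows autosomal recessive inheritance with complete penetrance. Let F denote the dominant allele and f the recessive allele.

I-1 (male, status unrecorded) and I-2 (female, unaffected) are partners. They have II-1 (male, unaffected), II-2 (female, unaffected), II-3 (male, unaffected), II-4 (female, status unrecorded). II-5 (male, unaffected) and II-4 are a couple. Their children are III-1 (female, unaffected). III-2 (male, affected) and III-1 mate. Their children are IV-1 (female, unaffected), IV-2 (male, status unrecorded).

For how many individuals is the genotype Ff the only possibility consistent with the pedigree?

1

Obligate heterozygotes: IV-1 is unaffected so carries F and received f from III-2 (ff), so IV-1 is Ff.
Every other individual is either homozygous by phenotype or has at least one consistent homozygous assignment, so the count is 1.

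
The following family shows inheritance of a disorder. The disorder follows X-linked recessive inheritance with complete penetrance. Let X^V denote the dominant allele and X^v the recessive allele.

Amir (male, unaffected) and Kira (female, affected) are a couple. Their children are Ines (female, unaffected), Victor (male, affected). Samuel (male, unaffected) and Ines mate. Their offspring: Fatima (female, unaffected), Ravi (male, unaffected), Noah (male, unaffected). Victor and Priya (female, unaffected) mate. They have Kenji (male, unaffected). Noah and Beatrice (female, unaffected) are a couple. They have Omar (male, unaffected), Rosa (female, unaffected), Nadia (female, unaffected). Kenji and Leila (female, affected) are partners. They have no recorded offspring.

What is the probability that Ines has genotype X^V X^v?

Ines is unaffected so carries V and received v from Kira (X^v X^v), so Ines is X^V X^v, giving P(X^V X^v) = 1.

1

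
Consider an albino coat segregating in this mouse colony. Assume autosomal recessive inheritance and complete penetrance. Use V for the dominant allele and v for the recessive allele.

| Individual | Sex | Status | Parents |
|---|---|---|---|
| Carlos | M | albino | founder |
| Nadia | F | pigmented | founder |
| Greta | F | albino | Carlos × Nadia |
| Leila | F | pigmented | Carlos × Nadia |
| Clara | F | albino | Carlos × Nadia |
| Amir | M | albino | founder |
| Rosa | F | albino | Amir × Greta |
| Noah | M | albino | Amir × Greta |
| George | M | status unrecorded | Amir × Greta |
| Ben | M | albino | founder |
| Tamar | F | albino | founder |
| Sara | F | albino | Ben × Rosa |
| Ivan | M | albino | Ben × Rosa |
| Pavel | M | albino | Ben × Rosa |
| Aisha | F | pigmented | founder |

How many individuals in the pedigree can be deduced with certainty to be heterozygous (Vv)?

Obligate heterozygotes: Nadia is pigmented so carries V and passed v to Greta (vv), so Nadia is Vv; Leila is pigmented so carries V and received v from Carlos (vv), so Leila is Vv.
Every other individual is either homozygous by phenotype or has at least one consistent homozygous assignment, so the count is 2.

2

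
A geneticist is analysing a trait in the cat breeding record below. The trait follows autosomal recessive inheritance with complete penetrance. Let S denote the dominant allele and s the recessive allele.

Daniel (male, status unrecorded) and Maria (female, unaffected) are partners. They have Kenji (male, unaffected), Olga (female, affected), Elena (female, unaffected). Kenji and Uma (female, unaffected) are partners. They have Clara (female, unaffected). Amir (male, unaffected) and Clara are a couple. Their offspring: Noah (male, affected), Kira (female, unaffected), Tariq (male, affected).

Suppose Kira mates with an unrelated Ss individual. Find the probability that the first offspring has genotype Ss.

Amir is unaffected so carries S and passed s to Noah (ss), so Amir is Ss.
Clara is unaffected so carries S and passed s to Noah (ss), so Clara is Ss.
Kira is an unaffected offspring of Amir (Ss) × Clara (Ss), whose cross gives 1/4 SS : 1/2 Ss : 1/4 ss; conditioning on being unaffected, Kira is SS with probability 1/3, Ss with probability 2/3.
Summing over parental genotype combinations, P(offspring has genotype Ss) = 1/3·1/2 + 2/3·1/2 = 1/2.

1/2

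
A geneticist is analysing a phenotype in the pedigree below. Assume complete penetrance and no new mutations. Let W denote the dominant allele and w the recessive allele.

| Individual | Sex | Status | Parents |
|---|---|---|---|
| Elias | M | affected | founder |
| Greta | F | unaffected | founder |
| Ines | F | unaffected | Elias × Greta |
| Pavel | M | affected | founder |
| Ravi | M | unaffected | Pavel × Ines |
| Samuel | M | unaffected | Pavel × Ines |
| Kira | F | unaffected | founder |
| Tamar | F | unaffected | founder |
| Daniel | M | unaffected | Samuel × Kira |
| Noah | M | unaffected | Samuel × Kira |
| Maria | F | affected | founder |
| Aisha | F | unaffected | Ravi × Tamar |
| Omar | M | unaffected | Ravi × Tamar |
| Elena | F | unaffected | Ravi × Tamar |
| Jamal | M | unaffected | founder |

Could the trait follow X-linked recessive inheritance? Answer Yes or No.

A consistent assignment under X-linked recessive exists: Elias X^w Y, Greta X^W X^W, Ines X^W X^w, Pavel X^w Y, Ravi X^W Y, Samuel X^W Y, Kira X^W X^W, Tamar X^W X^W, Daniel X^W Y, Noah X^W Y, Maria X^w X^w, Aisha X^W X^W, Omar X^W Y, Elena X^W X^W, Jamal X^W Y.
In this assignment every recorded phenotype matches its genotype and every non-founder's genotype is obtainable from its parents' genotypes, so the pedigree is consistent.

Yes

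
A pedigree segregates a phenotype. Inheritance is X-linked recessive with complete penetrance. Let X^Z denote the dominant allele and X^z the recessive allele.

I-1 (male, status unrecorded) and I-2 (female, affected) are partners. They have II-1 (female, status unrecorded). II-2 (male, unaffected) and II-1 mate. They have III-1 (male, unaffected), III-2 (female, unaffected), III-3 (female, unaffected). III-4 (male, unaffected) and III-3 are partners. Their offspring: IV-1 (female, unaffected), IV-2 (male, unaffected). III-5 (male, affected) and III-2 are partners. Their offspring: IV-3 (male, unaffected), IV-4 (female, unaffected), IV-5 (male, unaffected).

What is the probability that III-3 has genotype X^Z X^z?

1/3

II-2 is unaffected, so II-2 is X^Z Y.
II-1 received Z from I-1 (X^Z Y) and received z from I-2 (X^z X^z), so II-1 is X^Z X^z.
Their cross gives offspring ratios 1/2 X^Z X^Z : 1/2 X^Z X^z. Conditioning on III-3 being unaffected, P(X^Z X^z) = 1/2 / 1 = 1/2 before taking III-3's own offspring into account.
III-4 is unaffected, so III-4 is X^Z Y.
Now use III-3's offspring. Probability of each recorded status — unaffected son IV-2: 1/2 if III-3 is X^Z X^z, 1 if X^Z X^Z. (IV-1: equally likely either way, so uninformative.)
Bayes: P(X^Z X^z) = 1/2·1/2 / (1/2·1/2 + 1/2·1) = 1/3.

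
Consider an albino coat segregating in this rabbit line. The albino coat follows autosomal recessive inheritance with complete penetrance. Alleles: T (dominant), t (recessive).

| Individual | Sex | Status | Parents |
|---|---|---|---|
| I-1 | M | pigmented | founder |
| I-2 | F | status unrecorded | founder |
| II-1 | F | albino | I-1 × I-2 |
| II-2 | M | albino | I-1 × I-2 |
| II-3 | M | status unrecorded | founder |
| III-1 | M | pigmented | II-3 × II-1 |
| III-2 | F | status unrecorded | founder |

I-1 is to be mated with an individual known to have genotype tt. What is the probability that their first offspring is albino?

1/2

I-1 is pigmented so carries T and passed t to II-1 (tt), so I-1 is Tt.
The cross gives 1/2 Tt : 1/2 tt, so P(offspring is albino) = 1/2.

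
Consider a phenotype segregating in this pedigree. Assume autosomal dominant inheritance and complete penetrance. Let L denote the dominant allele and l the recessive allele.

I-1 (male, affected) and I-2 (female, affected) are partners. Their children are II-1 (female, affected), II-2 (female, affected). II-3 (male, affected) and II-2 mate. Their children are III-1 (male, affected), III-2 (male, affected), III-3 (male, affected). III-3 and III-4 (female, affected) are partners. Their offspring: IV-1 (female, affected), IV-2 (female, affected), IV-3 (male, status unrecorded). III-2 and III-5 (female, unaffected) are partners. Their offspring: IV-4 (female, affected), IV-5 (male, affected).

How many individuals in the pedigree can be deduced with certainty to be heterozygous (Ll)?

2

Obligate heterozygotes: IV-4 is affected so carries L and received l from III-5 (ll), so IV-4 is Ll; IV-5 is affected so carries L and received l from III-5 (ll), so IV-5 is Ll.
Every other individual is either homozygous by phenotype or has at least one consistent homozygous assignment, so the count is 2.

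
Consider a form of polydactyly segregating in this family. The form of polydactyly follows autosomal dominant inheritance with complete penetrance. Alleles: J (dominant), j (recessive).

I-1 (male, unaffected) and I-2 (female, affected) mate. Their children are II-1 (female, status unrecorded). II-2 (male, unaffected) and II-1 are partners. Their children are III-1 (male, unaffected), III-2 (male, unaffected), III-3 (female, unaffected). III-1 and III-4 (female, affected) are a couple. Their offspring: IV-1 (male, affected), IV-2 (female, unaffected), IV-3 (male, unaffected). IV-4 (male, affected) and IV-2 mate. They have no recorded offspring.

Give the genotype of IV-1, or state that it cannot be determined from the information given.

Jj

From phenotype alone, IV-1 is JJ or Jj.
IV-1 is affected so carries J and received j from III-1 (jj), so IV-1 is Jj.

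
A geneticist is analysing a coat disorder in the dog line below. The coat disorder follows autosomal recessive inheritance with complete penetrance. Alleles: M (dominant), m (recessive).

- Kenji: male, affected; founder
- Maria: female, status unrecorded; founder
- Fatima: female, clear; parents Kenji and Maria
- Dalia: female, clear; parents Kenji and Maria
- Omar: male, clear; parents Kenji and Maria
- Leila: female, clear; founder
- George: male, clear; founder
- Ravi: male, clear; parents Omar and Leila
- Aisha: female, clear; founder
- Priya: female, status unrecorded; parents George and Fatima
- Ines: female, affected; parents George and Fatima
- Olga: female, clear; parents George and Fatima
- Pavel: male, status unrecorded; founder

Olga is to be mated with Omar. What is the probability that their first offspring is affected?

George is clear so carries M and passed m to Ines (mm), so George is Mm.
Fatima is clear so carries M and received m from Kenji (mm), so Fatima is Mm.
Olga is a clear offspring of George (Mm) × Fatima (Mm), whose cross gives 1/4 MM : 1/2 Mm : 1/4 mm; conditioning on being clear, Olga is MM with probability 1/3, Mm with probability 2/3.
Omar is clear so carries M and received m from Kenji (mm), so Omar is Mm.
Summing over parental genotype combinations, P(offspring is affected) = 2/3·1/4 = 1/6.

1/6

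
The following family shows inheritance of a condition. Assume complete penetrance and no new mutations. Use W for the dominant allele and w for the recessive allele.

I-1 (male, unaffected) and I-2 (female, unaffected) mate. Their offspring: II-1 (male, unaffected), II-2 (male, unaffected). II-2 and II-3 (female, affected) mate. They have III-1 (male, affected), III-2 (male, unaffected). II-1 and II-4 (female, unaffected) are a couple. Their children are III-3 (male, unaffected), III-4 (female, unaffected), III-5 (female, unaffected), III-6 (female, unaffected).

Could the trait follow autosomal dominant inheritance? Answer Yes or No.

A consistent assignment under autosomal dominant exists: I-1 ww, I-2 ww, II-1 ww, II-2 ww, II-3 Ww, II-4 ww, III-1 Ww, III-2 ww, III-3 ww, III-4 ww, III-5 ww, III-6 ww.
In this assignment every recorded phenotype matches its genotype and every non-founder's genotype is obtainable from its parents' genotypes, so the pedigree is consistent.

Yes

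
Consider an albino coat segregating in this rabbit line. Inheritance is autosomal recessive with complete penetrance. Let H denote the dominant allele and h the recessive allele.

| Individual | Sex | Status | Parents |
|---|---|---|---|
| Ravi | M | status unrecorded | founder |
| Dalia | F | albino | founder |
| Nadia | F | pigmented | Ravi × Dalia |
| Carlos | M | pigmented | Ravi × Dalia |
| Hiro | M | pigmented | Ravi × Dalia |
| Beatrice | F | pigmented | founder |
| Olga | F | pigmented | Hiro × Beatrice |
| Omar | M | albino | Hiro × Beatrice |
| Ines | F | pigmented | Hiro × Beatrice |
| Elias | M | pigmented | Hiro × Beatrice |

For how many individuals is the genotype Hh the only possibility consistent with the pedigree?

Obligate heterozygotes: Nadia is pigmented so carries H and received h from Dalia (hh), so Nadia is Hh; Carlos is pigmented so carries H and received h from Dalia (hh), so Carlos is Hh; Hiro is pigmented so carries H and received h from Dalia (hh), so Hiro is Hh; Beatrice is pigmented so carries H and passed h to Omar (hh), so Beatrice is Hh.
Every other individual is either homozygous by phenotype or has at least one consistent homozygous assignment, so the count is 4.

4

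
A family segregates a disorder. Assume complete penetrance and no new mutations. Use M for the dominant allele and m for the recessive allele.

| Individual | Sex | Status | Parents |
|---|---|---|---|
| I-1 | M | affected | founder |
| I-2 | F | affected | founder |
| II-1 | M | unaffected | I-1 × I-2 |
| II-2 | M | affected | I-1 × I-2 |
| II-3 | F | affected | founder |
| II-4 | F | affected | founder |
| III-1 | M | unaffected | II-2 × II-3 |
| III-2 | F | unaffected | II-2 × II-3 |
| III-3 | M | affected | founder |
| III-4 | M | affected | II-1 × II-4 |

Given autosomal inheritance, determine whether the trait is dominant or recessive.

I-1 and I-2 are both affected yet have an unaffected child II-1. Under a recessive model two affected parents are homozygous and every child would be affected, so the trait cannot be recessive.

dominant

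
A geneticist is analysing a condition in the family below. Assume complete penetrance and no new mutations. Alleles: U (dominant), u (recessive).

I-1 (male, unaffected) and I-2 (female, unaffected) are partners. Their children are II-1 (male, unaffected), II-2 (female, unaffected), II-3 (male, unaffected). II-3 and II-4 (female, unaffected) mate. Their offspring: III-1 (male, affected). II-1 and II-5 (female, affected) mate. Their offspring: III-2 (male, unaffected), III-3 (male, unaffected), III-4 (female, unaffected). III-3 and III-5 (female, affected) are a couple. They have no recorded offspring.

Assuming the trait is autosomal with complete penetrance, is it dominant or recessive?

recessive

II-3 and II-4 are both unaffected yet have an affected child III-1. Under dominance, an affected child requires at least one affected parent, so the trait cannot be dominant.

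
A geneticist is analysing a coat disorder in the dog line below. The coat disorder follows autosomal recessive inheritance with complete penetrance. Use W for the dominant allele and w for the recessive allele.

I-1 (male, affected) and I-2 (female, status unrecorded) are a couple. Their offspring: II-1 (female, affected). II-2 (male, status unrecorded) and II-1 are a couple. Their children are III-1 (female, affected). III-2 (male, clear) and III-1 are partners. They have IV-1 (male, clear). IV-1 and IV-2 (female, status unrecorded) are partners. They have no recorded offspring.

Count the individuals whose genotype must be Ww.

Obligate heterozygotes: IV-1 is clear so carries W and received w from III-1 (ww), so IV-1 is Ww.
Every other individual is either homozygous by phenotype or has at least one consistent homozygous assignment, so the count is 1.

1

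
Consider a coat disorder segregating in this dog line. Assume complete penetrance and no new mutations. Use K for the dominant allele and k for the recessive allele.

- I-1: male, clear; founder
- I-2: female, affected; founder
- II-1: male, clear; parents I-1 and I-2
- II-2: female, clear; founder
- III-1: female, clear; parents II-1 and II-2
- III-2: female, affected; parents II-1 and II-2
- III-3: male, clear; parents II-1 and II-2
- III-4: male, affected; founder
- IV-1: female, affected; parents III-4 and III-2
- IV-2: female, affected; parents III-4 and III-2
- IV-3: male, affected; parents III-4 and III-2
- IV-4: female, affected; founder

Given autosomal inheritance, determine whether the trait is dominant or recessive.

II-1 and II-2 are both clear yet have an affected child III-2. Under dominance, an affected child requires at least one affected parent, so the trait cannot be dominant.

recessive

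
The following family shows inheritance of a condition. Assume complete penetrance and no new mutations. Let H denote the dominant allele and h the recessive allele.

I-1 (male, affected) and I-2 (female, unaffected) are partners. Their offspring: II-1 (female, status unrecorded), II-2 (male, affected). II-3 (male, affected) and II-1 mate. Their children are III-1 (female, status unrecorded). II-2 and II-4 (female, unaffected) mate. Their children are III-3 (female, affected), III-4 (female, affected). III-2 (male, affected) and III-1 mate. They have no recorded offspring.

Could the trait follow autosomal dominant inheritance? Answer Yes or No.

Yes

A consistent assignment under autosomal dominant exists: I-1 HH, I-2 hh, II-1 Hh, II-2 Hh, II-3 HH, II-4 hh, III-1 HH, III-2 HH, III-3 Hh, III-4 Hh.
In this assignment every recorded phenotype matches its genotype and every non-founder's genotype is obtainable from its parents' genotypes, so the pedigree is consistent.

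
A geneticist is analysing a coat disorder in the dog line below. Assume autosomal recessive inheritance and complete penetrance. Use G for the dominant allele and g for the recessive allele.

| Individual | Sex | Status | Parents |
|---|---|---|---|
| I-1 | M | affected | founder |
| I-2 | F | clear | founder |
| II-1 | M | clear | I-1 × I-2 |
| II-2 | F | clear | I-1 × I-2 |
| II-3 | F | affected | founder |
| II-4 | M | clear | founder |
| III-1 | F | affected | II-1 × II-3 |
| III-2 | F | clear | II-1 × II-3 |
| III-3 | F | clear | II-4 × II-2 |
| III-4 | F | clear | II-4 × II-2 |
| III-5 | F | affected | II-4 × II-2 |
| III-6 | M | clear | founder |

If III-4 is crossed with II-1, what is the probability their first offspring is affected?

1/6

II-4 is clear so carries G and passed g to III-5 (gg), so II-4 is Gg.
II-2 is clear so carries G and received g from I-1 (gg), so II-2 is Gg.
III-4 is a clear offspring of II-4 (Gg) × II-2 (Gg), whose cross gives 1/4 GG : 1/2 Gg : 1/4 gg; conditioning on being clear, III-4 is GG with probability 1/3, Gg with probability 2/3.
II-1 is clear so carries G and received g from I-1 (gg), so II-1 is Gg.
Summing over parental genotype combinations, P(offspring is affected) = 2/3·1/4 = 1/6.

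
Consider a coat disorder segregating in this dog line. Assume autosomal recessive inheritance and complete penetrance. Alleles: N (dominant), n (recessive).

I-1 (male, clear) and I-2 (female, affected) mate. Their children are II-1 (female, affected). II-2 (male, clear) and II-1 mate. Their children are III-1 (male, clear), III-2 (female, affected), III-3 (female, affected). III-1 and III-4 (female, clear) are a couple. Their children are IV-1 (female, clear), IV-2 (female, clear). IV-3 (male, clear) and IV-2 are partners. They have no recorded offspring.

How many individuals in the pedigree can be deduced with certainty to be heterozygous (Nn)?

Obligate heterozygotes: I-1 is clear so carries N and passed n to II-1 (nn), so I-1 is Nn; II-2 is clear so carries N and passed n to III-2 (nn), so II-2 is Nn; III-1 is clear so carries N and received n from II-1 (nn), so III-1 is Nn.
Every other individual is either homozygous by phenotype or has at least one consistent homozygous assignment, so the count is 3.

3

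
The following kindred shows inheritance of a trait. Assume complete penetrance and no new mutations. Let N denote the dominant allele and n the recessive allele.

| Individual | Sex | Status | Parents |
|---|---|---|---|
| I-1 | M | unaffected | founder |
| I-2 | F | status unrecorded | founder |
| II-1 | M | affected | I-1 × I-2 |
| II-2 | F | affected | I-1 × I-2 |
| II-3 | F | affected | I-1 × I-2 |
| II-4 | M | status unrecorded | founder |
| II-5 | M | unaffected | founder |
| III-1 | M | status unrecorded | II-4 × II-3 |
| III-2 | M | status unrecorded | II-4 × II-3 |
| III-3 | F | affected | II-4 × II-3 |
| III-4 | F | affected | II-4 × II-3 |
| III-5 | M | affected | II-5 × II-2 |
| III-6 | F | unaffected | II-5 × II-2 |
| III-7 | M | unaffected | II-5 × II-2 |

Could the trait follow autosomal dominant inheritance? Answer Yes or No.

Yes

A consistent assignment under autosomal dominant exists: I-1 nn, I-2 NN, II-1 Nn, II-2 Nn, II-3 Nn, II-4 NN, II-5 nn, III-1 NN, III-2 NN, III-3 NN, III-4 NN, III-5 Nn, III-6 nn, III-7 nn.
In this assignment every recorded phenotype matches its genotype and every non-founder's genotype is obtainable from its parents' genotypes, so the pedigree is consistent.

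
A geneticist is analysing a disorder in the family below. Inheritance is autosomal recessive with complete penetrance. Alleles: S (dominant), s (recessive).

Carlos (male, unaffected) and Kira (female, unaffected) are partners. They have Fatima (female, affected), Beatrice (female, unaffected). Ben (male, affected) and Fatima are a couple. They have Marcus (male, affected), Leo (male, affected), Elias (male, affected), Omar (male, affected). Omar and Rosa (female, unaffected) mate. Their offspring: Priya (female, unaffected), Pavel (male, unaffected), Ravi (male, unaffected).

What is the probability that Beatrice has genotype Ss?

2/3

Carlos is unaffected so carries S and passed s to Fatima (ss), so Carlos is Ss.
Kira is unaffected so carries S and passed s to Fatima (ss), so Kira is Ss.
Their cross gives offspring ratios 1/4 SS : 1/2 Ss : 1/4 ss. Conditioning on Beatrice being unaffected, P(Ss) = 1/2 / 3/4 = 2/3.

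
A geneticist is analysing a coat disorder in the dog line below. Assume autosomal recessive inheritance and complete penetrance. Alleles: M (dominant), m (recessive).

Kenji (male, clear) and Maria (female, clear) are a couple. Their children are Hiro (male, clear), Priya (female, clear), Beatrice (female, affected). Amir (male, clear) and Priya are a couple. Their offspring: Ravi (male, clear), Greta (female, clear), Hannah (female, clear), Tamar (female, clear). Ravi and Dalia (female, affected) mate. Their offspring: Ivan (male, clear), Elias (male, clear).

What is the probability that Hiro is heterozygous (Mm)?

Kenji is clear so carries M and passed m to Beatrice (mm), so Kenji is Mm.
Maria is clear so carries M and passed m to Beatrice (mm), so Maria is Mm.
Their cross gives offspring ratios 1/4 MM : 1/2 Mm : 1/4 mm. Conditioning on Hiro being clear, P(Mm) = 1/2 / 3/4 = 2/3.

2/3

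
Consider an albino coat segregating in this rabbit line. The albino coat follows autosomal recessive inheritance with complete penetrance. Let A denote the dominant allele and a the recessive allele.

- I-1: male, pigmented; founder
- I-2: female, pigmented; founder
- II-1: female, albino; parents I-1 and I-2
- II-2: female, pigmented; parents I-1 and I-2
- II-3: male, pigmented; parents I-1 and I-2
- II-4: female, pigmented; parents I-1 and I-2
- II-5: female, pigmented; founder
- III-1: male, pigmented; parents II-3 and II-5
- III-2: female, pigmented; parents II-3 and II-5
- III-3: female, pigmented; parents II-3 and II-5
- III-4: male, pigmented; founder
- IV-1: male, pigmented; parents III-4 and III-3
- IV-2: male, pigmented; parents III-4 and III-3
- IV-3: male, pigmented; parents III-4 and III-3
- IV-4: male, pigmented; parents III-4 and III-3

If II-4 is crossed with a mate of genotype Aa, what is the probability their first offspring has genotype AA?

1/3

I-1 is pigmented so carries A and passed a to II-1 (aa), so I-1 is Aa.
I-2 is pigmented so carries A and passed a to II-1 (aa), so I-2 is Aa.
II-4 is a pigmented offspring of I-1 (Aa) × I-2 (Aa), whose cross gives 1/4 AA : 1/2 Aa : 1/4 aa; conditioning on being pigmented, II-4 is AA with probability 1/3, Aa with probability 2/3.
Summing over parental genotype combinations, P(offspring has genotype AA) = 1/3·1/2 + 2/3·1/4 = 1/3.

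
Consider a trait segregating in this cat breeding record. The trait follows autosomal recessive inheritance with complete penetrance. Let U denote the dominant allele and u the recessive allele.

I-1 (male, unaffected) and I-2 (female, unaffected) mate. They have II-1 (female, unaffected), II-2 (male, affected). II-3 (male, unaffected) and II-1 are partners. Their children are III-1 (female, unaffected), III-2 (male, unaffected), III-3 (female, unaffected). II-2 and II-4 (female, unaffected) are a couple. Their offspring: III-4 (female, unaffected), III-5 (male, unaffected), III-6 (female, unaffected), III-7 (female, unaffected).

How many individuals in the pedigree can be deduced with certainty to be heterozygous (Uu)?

6

Obligate heterozygotes: I-1 is unaffected so carries U and passed u to II-2 (uu), so I-1 is Uu; I-2 is unaffected so carries U and passed u to II-2 (uu), so I-2 is Uu; III-4 is unaffected so carries U and received u from II-2 (uu), so III-4 is Uu; III-5 is unaffected so carries U and received u from II-2 (uu), so III-5 is Uu; III-6 is unaffected so carries U and received u from II-2 (uu), so III-6 is Uu; III-7 is unaffected so carries U and received u from II-2 (uu), so III-7 is Uu.
Every other individual is either homozygous by phenotype or has at least one consistent homozygous assignment, so the count is 6.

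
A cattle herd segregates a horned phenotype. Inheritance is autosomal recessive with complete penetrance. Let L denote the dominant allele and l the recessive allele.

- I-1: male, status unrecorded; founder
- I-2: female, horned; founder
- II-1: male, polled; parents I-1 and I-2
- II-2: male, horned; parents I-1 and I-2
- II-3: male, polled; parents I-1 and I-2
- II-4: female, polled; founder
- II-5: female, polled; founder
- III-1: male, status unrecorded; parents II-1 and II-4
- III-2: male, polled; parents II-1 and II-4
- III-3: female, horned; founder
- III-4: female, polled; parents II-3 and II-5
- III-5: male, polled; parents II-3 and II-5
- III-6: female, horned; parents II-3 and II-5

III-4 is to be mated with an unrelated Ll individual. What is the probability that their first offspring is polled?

II-3 is polled so carries L and received l from I-2 (ll), so II-3 is Ll.
II-5 is polled so carries L and passed l to III-6 (ll), so II-5 is Ll.
III-4 is a polled offspring of II-3 (Ll) × II-5 (Ll), whose cross gives 1/4 LL : 1/2 Ll : 1/4 ll; conditioning on being polled, III-4 is LL with probability 1/3, Ll with probability 2/3.
Summing over parental genotype combinations, P(offspring is polled) = 1/3·1 + 2/3·3/4 = 5/6.

5/6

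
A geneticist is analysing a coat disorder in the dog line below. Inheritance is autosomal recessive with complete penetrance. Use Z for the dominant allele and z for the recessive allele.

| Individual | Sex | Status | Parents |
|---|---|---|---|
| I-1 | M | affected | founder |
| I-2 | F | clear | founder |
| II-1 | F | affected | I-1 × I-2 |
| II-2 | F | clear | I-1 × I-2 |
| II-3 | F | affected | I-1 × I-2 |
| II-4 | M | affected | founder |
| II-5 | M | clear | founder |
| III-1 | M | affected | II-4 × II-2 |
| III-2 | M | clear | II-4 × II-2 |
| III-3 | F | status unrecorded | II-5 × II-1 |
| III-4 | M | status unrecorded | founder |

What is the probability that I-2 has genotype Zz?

1

I-2 is clear so carries Z and passed z to II-1 (zz), so I-2 is Zz, giving P(Zz) = 1.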